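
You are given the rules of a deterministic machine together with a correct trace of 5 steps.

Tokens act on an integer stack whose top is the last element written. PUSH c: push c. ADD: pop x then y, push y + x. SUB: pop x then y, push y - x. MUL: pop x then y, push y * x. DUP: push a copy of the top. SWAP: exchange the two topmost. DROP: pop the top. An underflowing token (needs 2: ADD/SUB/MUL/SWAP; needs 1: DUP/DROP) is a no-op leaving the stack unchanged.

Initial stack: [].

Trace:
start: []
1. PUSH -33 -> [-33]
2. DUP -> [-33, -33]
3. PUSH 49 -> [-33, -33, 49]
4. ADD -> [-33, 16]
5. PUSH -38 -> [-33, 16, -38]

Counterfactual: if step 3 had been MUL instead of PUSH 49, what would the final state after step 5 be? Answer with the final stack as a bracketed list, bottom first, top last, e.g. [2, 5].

(re-executing from step 3 with the substitution; state before step 3: [-33, -33])
3. MUL -> [1089]
4. ADD -> [1089]
5. PUSH -38 -> [1089, -38]

[1089, -38]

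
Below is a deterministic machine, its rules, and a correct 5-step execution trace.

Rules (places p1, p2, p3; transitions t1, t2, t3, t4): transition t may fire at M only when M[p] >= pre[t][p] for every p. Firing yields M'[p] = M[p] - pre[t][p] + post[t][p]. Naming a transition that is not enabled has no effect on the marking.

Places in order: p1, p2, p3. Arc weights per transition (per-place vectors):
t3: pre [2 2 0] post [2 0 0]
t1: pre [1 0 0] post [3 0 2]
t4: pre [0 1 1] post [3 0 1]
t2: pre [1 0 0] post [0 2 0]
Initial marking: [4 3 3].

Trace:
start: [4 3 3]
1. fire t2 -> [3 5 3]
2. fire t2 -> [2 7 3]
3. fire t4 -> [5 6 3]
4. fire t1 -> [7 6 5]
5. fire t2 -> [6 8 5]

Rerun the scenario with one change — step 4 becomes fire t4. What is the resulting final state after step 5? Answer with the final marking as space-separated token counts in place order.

7 7 3

(re-executing from step 4 with the substitution; state before step 4: [5 6 3])
4. fire t4 -> [8 5 3]
5. fire t2 -> [7 7 3]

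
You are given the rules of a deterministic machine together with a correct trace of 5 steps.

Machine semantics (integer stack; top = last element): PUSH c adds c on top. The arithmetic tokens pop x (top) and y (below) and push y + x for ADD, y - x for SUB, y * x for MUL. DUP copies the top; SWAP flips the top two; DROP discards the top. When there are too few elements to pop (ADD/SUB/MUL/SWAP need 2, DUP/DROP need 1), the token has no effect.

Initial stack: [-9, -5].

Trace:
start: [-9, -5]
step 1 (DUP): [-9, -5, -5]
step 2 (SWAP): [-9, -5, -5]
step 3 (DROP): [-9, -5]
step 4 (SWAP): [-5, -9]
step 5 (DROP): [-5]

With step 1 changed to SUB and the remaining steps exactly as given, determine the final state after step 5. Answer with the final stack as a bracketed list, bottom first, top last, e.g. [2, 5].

[]

(re-executing from step 1 with the substitution; state before step 1: [-9, -5])
step 1 (SUB): [-4]
step 2 (SWAP): [-4]
step 3 (DROP): []
step 4 (SWAP): []
step 5 (DROP): []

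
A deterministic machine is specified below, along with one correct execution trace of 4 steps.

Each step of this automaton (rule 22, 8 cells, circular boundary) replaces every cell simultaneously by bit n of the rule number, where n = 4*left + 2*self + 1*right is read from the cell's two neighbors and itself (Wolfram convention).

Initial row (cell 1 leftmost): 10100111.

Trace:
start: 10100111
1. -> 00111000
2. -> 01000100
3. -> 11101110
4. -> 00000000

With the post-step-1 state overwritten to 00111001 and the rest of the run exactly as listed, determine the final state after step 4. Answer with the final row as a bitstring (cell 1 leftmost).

state after step 1 := 00111001
2. -> 11000111
3. -> 00101000
4. -> 01101100

01101100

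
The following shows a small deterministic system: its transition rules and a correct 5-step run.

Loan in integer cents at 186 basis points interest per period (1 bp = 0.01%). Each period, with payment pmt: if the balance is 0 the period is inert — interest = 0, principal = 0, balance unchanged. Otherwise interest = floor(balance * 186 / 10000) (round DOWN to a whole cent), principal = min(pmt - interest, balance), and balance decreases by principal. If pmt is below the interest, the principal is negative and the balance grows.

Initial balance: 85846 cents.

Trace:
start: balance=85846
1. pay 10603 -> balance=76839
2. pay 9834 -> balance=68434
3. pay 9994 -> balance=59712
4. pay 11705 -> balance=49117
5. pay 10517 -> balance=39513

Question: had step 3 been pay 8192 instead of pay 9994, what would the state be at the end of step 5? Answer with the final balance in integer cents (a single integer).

41383

(re-executing from step 3 with the substitution; state before step 3: balance=68434)
3. pay 8192 -> balance=61514
4. pay 11705 -> balance=50953
5. pay 10517 -> balance=41383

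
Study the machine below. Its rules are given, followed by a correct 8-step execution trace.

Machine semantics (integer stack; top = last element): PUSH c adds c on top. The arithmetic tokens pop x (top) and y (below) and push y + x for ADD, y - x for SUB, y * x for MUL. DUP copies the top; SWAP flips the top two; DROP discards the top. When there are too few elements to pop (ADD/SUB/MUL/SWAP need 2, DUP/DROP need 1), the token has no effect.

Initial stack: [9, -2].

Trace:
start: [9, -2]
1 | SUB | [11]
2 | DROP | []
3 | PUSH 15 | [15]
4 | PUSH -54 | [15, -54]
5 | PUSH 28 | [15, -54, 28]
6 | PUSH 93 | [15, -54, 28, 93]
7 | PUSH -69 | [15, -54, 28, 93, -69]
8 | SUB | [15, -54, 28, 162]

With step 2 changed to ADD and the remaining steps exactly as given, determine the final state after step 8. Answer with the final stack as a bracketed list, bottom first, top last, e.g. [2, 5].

[11, 15, -54, 28, 162]

(re-executing from step 2 with the substitution; state before step 2: [11])
2 | ADD | [11]
3 | PUSH 15 | [11, 15]
4 | PUSH -54 | [11, 15, -54]
5 | PUSH 28 | [11, 15, -54, 28]
6 | PUSH 93 | [11, 15, -54, 28, 93]
7 | PUSH -69 | [11, 15, -54, 28, 93, -69]
8 | SUB | [11, 15, -54, 28, 162]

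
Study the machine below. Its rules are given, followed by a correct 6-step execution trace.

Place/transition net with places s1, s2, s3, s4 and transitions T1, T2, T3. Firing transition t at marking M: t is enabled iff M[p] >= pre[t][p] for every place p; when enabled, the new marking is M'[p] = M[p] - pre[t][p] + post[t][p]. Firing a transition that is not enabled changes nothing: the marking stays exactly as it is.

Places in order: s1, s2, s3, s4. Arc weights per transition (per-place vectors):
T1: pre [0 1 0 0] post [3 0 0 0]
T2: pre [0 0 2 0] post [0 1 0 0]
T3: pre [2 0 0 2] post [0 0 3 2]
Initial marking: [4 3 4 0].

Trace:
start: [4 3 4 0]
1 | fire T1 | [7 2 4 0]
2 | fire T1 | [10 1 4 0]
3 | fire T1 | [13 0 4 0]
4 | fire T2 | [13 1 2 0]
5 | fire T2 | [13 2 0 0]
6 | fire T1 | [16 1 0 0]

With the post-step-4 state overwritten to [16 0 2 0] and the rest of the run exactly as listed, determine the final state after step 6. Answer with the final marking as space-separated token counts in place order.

19 0 0 0

state after step 4 := [16 0 2 0]
5 | fire T2 | [16 1 0 0]
6 | fire T1 | [19 0 0 0]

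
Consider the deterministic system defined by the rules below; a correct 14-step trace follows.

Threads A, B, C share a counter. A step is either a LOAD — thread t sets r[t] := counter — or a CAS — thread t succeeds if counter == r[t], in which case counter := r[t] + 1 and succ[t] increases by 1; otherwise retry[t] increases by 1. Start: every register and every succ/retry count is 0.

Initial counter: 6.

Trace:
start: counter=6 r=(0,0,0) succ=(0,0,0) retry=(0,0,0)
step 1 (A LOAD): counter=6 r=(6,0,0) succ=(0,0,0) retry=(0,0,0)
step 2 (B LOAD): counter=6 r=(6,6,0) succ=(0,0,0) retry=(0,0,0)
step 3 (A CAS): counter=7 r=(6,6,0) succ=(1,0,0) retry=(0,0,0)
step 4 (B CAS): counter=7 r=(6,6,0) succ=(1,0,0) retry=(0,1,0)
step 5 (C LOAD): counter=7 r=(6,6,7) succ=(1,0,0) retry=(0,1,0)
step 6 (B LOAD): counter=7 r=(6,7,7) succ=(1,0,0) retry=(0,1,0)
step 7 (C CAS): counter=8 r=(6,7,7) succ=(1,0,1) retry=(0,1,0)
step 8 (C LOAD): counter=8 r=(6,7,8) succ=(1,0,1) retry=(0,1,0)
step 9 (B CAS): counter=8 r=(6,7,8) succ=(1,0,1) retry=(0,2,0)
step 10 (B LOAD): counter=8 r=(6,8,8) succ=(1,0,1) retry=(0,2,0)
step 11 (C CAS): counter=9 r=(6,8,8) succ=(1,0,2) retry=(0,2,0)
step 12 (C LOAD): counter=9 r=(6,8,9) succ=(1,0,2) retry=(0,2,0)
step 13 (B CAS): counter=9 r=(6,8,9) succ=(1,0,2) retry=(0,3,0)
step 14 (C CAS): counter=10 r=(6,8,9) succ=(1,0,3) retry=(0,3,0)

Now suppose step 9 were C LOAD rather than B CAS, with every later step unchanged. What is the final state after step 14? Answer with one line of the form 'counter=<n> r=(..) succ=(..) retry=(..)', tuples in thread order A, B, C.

(re-executing from step 9 with the substitution; state before step 9: counter=8 r=(6,7,8) succ=(1,0,1) retry=(0,1,0))
step 9 (C LOAD): counter=8 r=(6,7,8) succ=(1,0,1) retry=(0,1,0)
step 10 (B LOAD): counter=8 r=(6,8,8) succ=(1,0,1) retry=(0,1,0)
step 11 (C CAS): counter=9 r=(6,8,8) succ=(1,0,2) retry=(0,1,0)
step 12 (C LOAD): counter=9 r=(6,8,9) succ=(1,0,2) retry=(0,1,0)
step 13 (B CAS): counter=9 r=(6,8,9) succ=(1,0,2) retry=(0,2,0)
step 14 (C CAS): counter=10 r=(6,8,9) succ=(1,0,3) retry=(0,2,0)

counter=10 r=(6,8,9) succ=(1,0,3) retry=(0,2,0)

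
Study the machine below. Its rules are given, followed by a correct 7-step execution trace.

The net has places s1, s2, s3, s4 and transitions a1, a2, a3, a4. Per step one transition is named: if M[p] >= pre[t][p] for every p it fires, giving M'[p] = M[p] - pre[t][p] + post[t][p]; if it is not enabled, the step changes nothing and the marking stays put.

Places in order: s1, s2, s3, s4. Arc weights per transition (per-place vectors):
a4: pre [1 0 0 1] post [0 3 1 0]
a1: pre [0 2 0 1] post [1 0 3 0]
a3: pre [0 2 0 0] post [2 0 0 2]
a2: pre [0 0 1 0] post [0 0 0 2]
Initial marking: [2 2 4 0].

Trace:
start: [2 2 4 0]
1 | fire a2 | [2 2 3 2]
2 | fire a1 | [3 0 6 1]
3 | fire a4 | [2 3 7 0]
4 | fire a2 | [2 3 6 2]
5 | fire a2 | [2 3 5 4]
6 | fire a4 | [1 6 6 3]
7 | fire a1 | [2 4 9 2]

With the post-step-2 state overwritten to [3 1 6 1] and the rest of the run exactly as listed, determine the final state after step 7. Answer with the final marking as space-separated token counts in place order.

state after step 2 := [3 1 6 1]
3 | fire a4 | [2 4 7 0]
4 | fire a2 | [2 4 6 2]
5 | fire a2 | [2 4 5 4]
6 | fire a4 | [1 7 6 3]
7 | fire a1 | [2 5 9 2]

2 5 9 2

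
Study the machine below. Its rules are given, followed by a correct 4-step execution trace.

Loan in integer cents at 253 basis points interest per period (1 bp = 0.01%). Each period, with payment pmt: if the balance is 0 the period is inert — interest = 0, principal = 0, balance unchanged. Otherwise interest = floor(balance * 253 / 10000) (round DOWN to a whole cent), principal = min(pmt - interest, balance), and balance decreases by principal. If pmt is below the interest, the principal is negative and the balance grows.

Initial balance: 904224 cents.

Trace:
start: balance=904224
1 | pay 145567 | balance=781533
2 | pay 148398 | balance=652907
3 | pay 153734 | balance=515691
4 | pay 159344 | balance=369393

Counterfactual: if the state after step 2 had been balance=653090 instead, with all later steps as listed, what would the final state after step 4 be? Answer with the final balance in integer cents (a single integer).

state after step 2 := balance=653090
3 | pay 153734 | balance=515879
4 | pay 159344 | balance=369586

369586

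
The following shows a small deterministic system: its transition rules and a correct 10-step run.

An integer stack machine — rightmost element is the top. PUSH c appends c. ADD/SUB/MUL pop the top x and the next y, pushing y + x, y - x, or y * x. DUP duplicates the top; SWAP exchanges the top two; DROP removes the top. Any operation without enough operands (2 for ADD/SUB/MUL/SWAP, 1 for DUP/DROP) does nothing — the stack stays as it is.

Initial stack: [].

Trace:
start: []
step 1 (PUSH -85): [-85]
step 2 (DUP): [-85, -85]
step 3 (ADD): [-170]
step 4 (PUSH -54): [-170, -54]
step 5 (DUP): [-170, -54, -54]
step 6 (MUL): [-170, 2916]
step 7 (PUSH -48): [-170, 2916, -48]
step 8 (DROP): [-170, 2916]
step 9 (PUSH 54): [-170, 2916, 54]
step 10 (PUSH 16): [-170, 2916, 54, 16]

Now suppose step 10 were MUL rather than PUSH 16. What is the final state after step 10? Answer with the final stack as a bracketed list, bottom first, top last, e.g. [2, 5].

(re-executing from step 10 with the substitution; state before step 10: [-170, 2916, 54])
step 10 (MUL): [-170, 157464]

[-170, 157464]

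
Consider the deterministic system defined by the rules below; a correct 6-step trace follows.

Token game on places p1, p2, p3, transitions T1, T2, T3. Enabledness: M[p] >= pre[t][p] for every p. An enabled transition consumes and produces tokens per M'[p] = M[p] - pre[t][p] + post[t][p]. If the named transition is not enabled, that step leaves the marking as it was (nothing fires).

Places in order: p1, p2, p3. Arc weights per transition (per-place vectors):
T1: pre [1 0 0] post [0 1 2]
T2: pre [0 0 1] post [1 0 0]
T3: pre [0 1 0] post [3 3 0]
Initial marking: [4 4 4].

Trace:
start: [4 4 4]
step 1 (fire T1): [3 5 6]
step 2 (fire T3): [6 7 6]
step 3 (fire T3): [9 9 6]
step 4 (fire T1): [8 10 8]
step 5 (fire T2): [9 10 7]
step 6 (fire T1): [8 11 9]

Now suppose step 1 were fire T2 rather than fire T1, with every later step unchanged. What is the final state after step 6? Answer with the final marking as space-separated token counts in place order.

10 10 6

(re-executing from step 1 with the substitution; state before step 1: [4 4 4])
step 1 (fire T2): [5 4 3]
step 2 (fire T3): [8 6 3]
step 3 (fire T3): [11 8 3]
step 4 (fire T1): [10 9 5]
step 5 (fire T2): [11 9 4]
step 6 (fire T1): [10 10 6]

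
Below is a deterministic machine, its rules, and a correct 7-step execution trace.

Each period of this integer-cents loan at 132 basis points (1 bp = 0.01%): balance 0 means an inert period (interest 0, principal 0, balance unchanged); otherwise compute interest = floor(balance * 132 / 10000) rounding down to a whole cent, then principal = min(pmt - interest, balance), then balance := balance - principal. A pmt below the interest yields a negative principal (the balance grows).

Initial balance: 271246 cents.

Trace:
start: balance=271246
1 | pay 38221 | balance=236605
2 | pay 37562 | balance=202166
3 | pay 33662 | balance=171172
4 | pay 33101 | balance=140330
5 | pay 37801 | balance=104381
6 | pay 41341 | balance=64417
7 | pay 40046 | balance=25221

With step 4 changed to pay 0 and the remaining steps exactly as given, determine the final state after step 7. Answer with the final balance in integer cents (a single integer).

59650

(re-executing from step 4 with the substitution; state before step 4: balance=171172)
4 | pay 0 | balance=173431
5 | pay 37801 | balance=137919
6 | pay 41341 | balance=98398
7 | pay 40046 | balance=59650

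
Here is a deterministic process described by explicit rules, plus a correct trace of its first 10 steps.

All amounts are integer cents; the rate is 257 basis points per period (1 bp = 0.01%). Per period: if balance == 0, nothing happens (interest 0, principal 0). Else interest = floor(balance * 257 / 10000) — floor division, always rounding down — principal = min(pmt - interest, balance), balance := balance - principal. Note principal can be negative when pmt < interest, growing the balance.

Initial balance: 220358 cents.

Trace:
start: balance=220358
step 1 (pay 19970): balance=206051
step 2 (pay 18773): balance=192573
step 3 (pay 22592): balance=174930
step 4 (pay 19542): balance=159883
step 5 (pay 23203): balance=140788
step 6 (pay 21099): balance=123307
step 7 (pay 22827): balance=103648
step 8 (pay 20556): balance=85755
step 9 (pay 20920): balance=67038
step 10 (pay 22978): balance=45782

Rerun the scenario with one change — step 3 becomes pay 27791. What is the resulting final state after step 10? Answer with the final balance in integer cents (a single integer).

39574

(re-executing from step 3 with the substitution; state before step 3: balance=192573)
step 3 (pay 27791): balance=169731
step 4 (pay 19542): balance=154551
step 5 (pay 23203): balance=135319
step 6 (pay 21099): balance=117697
step 7 (pay 22827): balance=97894
step 8 (pay 20556): balance=79853
step 9 (pay 20920): balance=60985
step 10 (pay 22978): balance=39574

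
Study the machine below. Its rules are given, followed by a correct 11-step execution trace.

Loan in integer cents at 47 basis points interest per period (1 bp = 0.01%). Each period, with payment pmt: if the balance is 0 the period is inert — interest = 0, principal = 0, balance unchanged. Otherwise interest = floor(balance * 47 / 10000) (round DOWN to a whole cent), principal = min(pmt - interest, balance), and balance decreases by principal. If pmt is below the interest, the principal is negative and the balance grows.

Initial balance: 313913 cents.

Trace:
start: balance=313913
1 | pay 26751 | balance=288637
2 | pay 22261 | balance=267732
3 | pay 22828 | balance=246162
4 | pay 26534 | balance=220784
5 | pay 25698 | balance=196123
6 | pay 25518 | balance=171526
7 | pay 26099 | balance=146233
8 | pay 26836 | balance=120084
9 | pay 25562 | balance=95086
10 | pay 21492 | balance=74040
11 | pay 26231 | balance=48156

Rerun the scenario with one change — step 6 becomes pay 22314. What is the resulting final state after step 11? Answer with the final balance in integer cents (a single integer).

51437

(re-executing from step 6 with the substitution; state before step 6: balance=196123)
6 | pay 22314 | balance=174730
7 | pay 26099 | balance=149452
8 | pay 26836 | balance=123318
9 | pay 25562 | balance=98335
10 | pay 21492 | balance=77305
11 | pay 26231 | balance=51437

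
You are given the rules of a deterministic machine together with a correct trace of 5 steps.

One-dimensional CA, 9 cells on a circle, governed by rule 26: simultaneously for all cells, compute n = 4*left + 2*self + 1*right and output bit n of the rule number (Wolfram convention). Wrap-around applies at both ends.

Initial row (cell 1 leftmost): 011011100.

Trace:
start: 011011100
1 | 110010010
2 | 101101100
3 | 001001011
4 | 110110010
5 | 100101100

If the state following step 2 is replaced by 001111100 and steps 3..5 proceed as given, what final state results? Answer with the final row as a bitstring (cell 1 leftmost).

000011001

state after step 2 := 001111100
3 | 011000010
4 | 110100101
5 | 000011001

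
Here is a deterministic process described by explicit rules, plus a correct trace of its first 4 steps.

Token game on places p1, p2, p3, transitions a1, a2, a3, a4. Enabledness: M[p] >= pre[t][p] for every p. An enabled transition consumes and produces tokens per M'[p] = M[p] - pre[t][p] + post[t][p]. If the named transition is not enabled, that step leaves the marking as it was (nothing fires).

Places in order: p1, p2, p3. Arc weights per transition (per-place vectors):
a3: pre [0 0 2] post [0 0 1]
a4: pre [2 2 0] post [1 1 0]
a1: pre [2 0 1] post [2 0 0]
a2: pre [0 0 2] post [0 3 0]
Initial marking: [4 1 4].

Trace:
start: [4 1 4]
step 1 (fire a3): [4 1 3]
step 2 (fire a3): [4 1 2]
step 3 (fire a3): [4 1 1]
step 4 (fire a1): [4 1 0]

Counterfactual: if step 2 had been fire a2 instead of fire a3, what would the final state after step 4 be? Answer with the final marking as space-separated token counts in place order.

(re-executing from step 2 with the substitution; state before step 2: [4 1 3])
step 2 (fire a2): [4 4 1]
step 3 (fire a3): [4 4 1]
step 4 (fire a1): [4 4 0]

4 4 0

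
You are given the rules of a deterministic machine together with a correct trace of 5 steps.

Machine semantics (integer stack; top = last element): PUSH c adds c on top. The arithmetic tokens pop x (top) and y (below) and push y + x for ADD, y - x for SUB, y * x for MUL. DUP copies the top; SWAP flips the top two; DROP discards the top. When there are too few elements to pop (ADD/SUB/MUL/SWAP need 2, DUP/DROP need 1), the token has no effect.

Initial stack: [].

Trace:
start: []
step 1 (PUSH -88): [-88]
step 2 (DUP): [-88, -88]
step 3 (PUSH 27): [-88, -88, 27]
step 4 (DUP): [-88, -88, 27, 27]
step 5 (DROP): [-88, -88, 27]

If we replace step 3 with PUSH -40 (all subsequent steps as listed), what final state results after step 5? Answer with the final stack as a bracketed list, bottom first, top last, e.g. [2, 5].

[-88, -88, -40]

(re-executing from step 3 with the substitution; state before step 3: [-88, -88])
step 3 (PUSH -40): [-88, -88, -40]
step 4 (DUP): [-88, -88, -40, -40]
step 5 (DROP): [-88, -88, -40]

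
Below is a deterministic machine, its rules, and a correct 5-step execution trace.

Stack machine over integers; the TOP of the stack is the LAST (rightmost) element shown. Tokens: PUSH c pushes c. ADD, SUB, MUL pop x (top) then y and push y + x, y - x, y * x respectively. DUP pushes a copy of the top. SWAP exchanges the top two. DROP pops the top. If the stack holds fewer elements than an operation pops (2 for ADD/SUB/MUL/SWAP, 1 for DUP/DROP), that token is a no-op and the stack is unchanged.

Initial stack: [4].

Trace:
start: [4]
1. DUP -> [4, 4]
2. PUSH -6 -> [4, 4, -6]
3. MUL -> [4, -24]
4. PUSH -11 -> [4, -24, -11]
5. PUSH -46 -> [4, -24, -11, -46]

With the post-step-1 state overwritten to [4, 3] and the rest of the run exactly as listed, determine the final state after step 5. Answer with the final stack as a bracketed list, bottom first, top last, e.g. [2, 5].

[4, -18, -11, -46]

state after step 1 := [4, 3]
2. PUSH -6 -> [4, 3, -6]
3. MUL -> [4, -18]
4. PUSH -11 -> [4, -18, -11]
5. PUSH -46 -> [4, -18, -11, -46]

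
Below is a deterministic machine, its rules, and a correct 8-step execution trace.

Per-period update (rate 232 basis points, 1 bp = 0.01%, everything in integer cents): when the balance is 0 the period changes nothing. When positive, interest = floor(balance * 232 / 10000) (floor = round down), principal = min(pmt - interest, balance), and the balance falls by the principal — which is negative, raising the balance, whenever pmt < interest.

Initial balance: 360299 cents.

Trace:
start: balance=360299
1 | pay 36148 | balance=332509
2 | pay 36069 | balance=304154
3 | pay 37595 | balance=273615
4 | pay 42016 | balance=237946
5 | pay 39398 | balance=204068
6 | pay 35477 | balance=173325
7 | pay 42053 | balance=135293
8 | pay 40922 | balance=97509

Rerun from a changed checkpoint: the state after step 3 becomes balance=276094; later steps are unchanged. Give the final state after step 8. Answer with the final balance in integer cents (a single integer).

state after step 3 := balance=276094
4 | pay 42016 | balance=240483
5 | pay 39398 | balance=206664
6 | pay 35477 | balance=175981
7 | pay 42053 | balance=138010
8 | pay 40922 | balance=100289

100289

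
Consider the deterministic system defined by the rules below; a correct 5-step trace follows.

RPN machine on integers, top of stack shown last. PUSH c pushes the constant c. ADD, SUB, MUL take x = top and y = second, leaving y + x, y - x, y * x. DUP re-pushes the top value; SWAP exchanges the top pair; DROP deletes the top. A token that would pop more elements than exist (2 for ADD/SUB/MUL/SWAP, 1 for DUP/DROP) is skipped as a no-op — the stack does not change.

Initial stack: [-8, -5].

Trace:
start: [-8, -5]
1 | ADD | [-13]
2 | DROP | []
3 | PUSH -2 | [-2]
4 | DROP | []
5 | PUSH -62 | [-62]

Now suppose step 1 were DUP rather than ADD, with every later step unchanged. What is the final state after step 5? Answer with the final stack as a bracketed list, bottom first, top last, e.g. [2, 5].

(re-executing from step 1 with the substitution; state before step 1: [-8, -5])
1 | DUP | [-8, -5, -5]
2 | DROP | [-8, -5]
3 | PUSH -2 | [-8, -5, -2]
4 | DROP | [-8, -5]
5 | PUSH -62 | [-8, -5, -62]

[-8, -5, -62]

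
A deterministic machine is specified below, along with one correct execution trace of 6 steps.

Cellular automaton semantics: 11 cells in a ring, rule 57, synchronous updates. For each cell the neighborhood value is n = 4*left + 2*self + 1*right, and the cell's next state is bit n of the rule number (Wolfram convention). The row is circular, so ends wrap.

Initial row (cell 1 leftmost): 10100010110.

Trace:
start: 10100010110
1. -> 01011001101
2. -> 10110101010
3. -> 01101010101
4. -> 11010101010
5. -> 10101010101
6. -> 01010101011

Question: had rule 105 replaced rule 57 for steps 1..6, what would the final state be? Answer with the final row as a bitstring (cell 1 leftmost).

00001010001

(re-executing steps 1..6 under rule 105; state before step 1: 10100010110)
1. -> 01001001111
2. -> 10000001001
3. -> 10111100001
4. -> 11100101101
5. -> 00100011111
6. -> 00001010001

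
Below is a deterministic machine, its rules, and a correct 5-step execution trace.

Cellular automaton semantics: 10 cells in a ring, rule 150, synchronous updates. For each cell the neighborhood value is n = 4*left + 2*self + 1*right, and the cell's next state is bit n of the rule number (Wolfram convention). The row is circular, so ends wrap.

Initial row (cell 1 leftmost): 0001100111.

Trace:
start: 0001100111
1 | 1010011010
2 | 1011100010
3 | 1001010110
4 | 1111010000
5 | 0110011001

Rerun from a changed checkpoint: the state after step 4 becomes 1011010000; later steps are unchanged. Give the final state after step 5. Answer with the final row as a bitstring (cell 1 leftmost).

1000011001

state after step 4 := 1011010000
5 | 1000011001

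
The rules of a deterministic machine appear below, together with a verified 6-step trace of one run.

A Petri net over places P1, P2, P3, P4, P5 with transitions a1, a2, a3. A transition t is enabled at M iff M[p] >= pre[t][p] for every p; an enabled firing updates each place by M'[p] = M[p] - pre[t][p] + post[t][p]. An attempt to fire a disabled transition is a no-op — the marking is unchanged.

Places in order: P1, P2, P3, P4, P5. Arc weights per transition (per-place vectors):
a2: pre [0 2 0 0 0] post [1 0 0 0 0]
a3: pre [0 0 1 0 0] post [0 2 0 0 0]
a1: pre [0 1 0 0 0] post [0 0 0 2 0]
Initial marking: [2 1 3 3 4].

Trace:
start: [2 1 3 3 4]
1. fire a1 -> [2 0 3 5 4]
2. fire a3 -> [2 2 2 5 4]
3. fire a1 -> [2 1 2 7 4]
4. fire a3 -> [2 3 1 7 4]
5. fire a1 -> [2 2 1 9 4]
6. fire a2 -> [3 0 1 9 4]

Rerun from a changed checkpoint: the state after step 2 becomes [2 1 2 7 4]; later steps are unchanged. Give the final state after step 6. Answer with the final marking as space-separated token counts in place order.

state after step 2 := [2 1 2 7 4]
3. fire a1 -> [2 0 2 9 4]
4. fire a3 -> [2 2 1 9 4]
5. fire a1 -> [2 1 1 11 4]
6. fire a2 -> [2 1 1 11 4]

2 1 1 11 4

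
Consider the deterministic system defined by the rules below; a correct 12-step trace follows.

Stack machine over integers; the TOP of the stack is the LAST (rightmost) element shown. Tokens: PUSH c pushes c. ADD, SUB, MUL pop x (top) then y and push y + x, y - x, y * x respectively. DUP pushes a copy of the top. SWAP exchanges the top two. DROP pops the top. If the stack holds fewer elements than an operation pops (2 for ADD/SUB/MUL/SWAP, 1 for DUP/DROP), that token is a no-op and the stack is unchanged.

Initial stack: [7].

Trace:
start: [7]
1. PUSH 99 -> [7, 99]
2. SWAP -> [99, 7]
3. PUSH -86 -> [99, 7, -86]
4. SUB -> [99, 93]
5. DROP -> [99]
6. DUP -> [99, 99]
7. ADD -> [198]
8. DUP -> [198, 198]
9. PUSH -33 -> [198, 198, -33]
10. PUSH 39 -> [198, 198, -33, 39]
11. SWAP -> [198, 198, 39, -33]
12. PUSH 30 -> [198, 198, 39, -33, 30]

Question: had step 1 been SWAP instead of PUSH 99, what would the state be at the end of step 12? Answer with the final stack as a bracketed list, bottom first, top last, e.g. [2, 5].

(re-executing from step 1 with the substitution; state before step 1: [7])
1. SWAP -> [7]
2. SWAP -> [7]
3. PUSH -86 -> [7, -86]
4. SUB -> [93]
5. DROP -> []
6. DUP -> []
7. ADD -> []
8. DUP -> []
9. PUSH -33 -> [-33]
10. PUSH 39 -> [-33, 39]
11. SWAP -> [39, -33]
12. PUSH 30 -> [39, -33, 30]

[39, -33, 30]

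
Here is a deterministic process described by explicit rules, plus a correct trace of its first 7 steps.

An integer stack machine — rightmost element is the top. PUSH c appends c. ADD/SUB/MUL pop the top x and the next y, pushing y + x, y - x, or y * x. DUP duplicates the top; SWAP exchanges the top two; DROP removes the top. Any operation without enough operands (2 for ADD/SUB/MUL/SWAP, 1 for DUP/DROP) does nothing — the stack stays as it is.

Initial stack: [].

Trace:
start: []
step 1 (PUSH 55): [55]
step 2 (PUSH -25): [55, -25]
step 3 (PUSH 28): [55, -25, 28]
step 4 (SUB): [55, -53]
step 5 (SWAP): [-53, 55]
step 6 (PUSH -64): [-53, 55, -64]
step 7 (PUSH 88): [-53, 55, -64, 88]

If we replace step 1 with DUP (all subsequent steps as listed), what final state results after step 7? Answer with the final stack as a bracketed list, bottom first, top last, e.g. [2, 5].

[-53, -64, 88]

(re-executing from step 1 with the substitution; state before step 1: [])
step 1 (DUP): []
step 2 (PUSH -25): [-25]
step 3 (PUSH 28): [-25, 28]
step 4 (SUB): [-53]
step 5 (SWAP): [-53]
step 6 (PUSH -64): [-53, -64]
step 7 (PUSH 88): [-53, -64, 88]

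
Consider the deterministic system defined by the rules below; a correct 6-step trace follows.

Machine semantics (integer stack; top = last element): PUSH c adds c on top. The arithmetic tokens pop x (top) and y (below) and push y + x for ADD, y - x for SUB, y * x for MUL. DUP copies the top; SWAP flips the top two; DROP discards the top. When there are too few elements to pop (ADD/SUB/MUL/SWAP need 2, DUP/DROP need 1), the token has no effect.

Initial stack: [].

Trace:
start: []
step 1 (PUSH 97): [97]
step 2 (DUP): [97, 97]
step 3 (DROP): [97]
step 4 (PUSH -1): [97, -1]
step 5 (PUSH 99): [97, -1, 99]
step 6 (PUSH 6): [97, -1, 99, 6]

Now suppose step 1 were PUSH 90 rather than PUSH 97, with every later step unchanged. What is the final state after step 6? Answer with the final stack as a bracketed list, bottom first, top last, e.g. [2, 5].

[90, -1, 99, 6]

(re-executing from step 1 with the substitution; state before step 1: [])
step 1 (PUSH 90): [90]
step 2 (DUP): [90, 90]
step 3 (DROP): [90]
step 4 (PUSH -1): [90, -1]
step 5 (PUSH 99): [90, -1, 99]
step 6 (PUSH 6): [90, -1, 99, 6]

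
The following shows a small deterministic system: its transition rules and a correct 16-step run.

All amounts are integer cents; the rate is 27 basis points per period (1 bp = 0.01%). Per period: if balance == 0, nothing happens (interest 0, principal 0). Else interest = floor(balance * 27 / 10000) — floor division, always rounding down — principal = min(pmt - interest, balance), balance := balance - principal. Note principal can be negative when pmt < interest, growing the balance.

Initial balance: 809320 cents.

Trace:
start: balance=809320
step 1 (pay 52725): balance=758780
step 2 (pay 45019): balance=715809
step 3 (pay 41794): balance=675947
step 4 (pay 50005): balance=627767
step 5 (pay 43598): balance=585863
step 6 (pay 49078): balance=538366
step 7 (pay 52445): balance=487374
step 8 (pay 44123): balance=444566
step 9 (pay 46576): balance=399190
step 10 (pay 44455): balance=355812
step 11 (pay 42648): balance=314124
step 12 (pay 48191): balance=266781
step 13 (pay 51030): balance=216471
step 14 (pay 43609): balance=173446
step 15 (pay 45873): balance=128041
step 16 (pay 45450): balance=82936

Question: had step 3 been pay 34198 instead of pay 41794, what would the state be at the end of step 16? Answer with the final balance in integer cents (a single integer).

(re-executing from step 3 with the substitution; state before step 3: balance=715809)
step 3 (pay 34198): balance=683543
step 4 (pay 50005): balance=635383
step 5 (pay 43598): balance=593500
step 6 (pay 49078): balance=546024
step 7 (pay 52445): balance=495053
step 8 (pay 44123): balance=452266
step 9 (pay 46576): balance=406911
step 10 (pay 44455): balance=363554
step 11 (pay 42648): balance=321887
step 12 (pay 48191): balance=274565
step 13 (pay 51030): balance=224276
step 14 (pay 43609): balance=181272
step 15 (pay 45873): balance=135888
step 16 (pay 45450): balance=90804

90804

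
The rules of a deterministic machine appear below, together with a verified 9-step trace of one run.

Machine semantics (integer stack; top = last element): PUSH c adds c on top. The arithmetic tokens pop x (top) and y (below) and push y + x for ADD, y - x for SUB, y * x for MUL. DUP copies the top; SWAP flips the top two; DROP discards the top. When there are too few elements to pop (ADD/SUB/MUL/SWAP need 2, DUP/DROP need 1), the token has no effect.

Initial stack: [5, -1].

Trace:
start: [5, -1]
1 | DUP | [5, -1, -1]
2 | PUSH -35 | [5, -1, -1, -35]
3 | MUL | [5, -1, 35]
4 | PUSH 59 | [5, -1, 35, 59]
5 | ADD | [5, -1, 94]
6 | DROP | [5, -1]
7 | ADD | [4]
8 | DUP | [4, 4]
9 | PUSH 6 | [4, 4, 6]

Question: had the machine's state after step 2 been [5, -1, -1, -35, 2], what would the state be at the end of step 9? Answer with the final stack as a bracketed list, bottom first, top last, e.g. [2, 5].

[5, -2, -2, 6]

state after step 2 := [5, -1, -1, -35, 2]
3 | MUL | [5, -1, -1, -70]
4 | PUSH 59 | [5, -1, -1, -70, 59]
5 | ADD | [5, -1, -1, -11]
6 | DROP | [5, -1, -1]
7 | ADD | [5, -2]
8 | DUP | [5, -2, -2]
9 | PUSH 6 | [5, -2, -2, 6]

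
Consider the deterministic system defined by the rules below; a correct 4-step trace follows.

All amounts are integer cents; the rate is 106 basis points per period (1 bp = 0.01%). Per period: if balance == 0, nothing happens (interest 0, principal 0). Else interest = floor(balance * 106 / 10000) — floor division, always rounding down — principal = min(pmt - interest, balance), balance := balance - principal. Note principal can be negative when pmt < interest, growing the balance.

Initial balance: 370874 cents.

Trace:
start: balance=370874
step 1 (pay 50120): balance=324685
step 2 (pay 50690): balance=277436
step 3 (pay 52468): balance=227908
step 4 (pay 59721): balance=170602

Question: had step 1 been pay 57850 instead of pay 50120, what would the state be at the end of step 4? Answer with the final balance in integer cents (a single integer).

162625

(re-executing from step 1 with the substitution; state before step 1: balance=370874)
step 1 (pay 57850): balance=316955
step 2 (pay 50690): balance=269624
step 3 (pay 52468): balance=220014
step 4 (pay 59721): balance=162625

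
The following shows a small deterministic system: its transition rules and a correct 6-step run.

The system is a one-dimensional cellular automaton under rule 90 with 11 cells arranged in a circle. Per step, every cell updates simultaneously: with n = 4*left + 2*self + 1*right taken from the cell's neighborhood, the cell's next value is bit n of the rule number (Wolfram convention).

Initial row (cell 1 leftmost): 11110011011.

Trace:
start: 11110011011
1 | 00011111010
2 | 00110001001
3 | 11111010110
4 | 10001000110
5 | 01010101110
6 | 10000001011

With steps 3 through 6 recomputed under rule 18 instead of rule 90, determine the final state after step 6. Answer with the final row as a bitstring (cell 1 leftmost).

(re-executing steps 3..6 under rule 18; state before step 3: 00110001001)
3 | 11001010110
4 | 00110000000
5 | 01001000000
6 | 10110100000

10110100000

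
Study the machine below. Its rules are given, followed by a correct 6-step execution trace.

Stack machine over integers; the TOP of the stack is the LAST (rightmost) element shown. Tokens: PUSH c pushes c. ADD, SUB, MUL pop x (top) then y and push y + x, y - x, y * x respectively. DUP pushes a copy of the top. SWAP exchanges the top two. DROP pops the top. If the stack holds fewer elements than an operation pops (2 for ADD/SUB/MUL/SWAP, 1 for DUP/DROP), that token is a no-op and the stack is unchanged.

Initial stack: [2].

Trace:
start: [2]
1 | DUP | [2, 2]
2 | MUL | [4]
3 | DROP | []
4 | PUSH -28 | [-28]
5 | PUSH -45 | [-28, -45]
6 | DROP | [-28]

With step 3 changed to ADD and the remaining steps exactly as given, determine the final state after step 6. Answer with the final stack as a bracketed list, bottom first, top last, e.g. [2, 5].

(re-executing from step 3 with the substitution; state before step 3: [4])
3 | ADD | [4]
4 | PUSH -28 | [4, -28]
5 | PUSH -45 | [4, -28, -45]
6 | DROP | [4, -28]

[4, -28]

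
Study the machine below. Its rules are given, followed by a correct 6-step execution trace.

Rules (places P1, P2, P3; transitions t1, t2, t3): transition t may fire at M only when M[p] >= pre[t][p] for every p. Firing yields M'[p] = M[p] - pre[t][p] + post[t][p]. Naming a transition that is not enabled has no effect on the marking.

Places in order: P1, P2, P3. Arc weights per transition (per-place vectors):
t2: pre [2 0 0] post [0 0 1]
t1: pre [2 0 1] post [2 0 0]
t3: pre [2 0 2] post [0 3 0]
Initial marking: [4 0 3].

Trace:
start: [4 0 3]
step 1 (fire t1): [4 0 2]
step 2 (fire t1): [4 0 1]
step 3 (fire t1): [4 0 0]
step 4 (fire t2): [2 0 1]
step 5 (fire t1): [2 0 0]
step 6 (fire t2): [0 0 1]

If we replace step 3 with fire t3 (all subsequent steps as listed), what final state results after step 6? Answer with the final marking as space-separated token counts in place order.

0 0 2

(re-executing from step 3 with the substitution; state before step 3: [4 0 1])
step 3 (fire t3): [4 0 1]
step 4 (fire t2): [2 0 2]
step 5 (fire t1): [2 0 1]
step 6 (fire t2): [0 0 2]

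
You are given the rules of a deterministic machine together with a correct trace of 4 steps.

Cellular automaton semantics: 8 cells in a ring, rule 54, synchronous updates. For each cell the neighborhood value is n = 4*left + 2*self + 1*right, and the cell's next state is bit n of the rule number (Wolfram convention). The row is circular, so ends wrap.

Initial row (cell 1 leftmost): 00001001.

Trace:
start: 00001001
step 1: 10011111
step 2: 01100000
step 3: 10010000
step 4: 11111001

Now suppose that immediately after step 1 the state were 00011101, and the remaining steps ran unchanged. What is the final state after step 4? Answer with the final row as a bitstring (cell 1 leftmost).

state after step 1 := 00011101
step 2: 10100011
step 3: 01110100
step 4: 10001110

10001110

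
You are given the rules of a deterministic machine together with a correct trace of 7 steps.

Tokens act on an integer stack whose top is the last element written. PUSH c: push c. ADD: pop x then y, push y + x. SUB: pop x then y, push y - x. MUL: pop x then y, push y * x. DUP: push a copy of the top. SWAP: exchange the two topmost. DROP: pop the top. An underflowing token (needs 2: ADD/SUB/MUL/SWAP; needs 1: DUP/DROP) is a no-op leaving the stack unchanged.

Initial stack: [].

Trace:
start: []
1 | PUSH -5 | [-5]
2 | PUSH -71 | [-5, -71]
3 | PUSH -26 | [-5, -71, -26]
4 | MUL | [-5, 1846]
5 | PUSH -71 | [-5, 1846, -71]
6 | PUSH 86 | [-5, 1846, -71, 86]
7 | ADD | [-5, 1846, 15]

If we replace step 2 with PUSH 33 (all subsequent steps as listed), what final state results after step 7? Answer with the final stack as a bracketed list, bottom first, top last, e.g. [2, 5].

(re-executing from step 2 with the substitution; state before step 2: [-5])
2 | PUSH 33 | [-5, 33]
3 | PUSH -26 | [-5, 33, -26]
4 | MUL | [-5, -858]
5 | PUSH -71 | [-5, -858, -71]
6 | PUSH 86 | [-5, -858, -71, 86]
7 | ADD | [-5, -858, 15]

[-5, -858, 15]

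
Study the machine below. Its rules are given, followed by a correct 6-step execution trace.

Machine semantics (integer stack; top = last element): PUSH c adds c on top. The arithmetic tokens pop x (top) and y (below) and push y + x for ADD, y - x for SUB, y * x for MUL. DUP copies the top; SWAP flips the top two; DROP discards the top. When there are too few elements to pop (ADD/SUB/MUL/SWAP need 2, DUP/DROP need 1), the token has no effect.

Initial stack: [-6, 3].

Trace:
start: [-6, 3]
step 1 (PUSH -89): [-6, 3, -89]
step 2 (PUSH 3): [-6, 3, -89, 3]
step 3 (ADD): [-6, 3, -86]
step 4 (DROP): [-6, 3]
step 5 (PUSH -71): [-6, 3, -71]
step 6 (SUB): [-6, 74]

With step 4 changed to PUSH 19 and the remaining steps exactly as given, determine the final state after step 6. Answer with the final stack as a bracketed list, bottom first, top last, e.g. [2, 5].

[-6, 3, -86, 90]

(re-executing from step 4 with the substitution; state before step 4: [-6, 3, -86])
step 4 (PUSH 19): [-6, 3, -86, 19]
step 5 (PUSH -71): [-6, 3, -86, 19, -71]
step 6 (SUB): [-6, 3, -86, 90]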